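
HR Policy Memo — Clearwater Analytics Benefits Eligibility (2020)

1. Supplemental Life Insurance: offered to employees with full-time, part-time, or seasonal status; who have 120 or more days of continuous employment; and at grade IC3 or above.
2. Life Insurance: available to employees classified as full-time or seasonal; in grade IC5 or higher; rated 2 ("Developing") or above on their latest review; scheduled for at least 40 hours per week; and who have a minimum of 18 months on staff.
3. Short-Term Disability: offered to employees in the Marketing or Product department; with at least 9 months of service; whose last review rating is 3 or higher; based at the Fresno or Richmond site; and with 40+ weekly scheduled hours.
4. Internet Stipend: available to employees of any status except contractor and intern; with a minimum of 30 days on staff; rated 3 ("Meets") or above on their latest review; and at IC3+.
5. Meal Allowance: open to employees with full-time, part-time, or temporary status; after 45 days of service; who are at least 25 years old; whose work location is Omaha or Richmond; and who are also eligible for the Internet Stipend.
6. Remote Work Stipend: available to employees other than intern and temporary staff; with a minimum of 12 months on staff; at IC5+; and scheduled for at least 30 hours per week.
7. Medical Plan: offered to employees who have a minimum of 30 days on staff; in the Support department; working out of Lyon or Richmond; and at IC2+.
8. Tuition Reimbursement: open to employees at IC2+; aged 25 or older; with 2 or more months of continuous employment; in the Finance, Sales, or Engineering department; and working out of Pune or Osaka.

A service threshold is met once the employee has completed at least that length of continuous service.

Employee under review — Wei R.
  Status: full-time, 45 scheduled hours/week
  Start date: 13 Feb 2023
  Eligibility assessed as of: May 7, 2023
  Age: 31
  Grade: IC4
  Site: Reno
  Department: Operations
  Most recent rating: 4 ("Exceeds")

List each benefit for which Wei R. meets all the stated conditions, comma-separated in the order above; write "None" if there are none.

Internet Stipend

Service from 13 Feb 2023 to May 7, 2023: 83 days.
Supplemental Life Insurance — status full-time ✓; service 83 days < 120 days ✗ → not eligible.
Life Insurance — status full-time ✓; grade IC4 < IC5 ✗ → not eligible.
Short-Term Disability — dept Operations ✗ → not eligible.
Internet Stipend — status full-time ✓ (not excluded); service 83 days ≥ 30 days ✓; rating 4 ≥ 3 ✓; grade IC4 ≥ IC3 ✓ → eligible.
Meal Allowance — status full-time ✓; service 83 days ≥ 45 days ✓; age 31 ≥ 25 ✓; site Reno ✗ (not Omaha or Richmond) → not eligible.
Remote Work Stipend — status full-time ✓ (not excluded); service 83 days < 12 months (≈360 days) ✗ → not eligible.
Medical Plan — service 83 days ≥ 30 days ✓; dept Operations ✗ → not eligible.
Tuition Reimbursement — grade IC4 ≥ IC2 ✓; age 31 ≥ 25 ✓; service 83 days ≥ 2 months (≈60 days) ✓; dept Operations ✗ → not eligible.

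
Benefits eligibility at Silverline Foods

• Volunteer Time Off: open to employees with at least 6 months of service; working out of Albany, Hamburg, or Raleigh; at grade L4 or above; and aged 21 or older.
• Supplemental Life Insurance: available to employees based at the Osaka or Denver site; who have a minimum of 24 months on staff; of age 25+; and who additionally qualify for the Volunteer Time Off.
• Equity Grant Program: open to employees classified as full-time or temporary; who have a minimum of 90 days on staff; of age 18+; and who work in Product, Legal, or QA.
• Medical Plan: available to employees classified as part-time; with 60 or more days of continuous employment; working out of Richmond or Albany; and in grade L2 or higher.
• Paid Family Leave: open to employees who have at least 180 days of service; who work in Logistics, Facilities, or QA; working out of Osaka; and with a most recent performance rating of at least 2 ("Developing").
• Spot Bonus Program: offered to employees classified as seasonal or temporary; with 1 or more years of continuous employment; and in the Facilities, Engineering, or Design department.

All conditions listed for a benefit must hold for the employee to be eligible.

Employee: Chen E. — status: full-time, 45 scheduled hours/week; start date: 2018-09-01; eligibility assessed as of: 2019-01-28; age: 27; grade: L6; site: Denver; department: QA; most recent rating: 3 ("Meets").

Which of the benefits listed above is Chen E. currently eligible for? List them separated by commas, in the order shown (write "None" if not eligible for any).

Equity Grant Program

Service from 2018-09-01 to 2019-01-28: 149 days.
Volunteer Time Off — service 149 days < 6 months (≈180 days) ✗ → not eligible.
Supplemental Life Insurance — site Denver ✓; service 149 days < 24 months (≈720 days) ✗ → not eligible.
Equity Grant Program — status full-time ✓; service 149 days ≥ 90 days ✓; age 27 ≥ 18 ✓; dept QA ✓ → eligible.
Medical Plan — status full-time ✗ (requires part-time) → not eligible.
Paid Family Leave — service 149 days < 180 days ✗ → not eligible.
Spot Bonus Program — status full-time ✗ (requires seasonal or temporary) → not eligible.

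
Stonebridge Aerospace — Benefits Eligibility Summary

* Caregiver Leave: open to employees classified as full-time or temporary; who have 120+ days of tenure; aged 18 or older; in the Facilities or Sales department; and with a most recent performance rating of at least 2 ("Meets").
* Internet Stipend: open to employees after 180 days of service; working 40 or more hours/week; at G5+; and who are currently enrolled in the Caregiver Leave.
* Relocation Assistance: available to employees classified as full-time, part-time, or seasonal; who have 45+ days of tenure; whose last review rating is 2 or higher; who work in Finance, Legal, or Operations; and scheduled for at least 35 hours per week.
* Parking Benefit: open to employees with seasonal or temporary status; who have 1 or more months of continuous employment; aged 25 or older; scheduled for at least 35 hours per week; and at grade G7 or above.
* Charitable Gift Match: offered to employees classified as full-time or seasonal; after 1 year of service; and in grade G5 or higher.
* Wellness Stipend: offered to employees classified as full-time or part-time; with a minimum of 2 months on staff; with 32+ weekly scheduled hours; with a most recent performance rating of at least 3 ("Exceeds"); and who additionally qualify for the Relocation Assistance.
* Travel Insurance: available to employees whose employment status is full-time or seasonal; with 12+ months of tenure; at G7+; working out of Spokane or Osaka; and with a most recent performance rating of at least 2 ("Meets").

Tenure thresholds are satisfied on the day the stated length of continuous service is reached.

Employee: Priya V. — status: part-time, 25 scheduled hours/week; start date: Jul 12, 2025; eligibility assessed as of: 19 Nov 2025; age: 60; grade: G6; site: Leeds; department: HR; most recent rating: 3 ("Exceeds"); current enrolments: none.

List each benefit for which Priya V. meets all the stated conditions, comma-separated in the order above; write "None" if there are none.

Service from Jul 12, 2025 to 19 Nov 2025: 130 days.
Caregiver Leave — status part-time ✗ (requires full-time or temporary) → not eligible.
Internet Stipend — service 130 days < 180 days ✗ → not eligible.
Relocation Assistance — status part-time ✓; service 130 days ≥ 45 days ✓; rating 3 ≥ 2 ✓; dept HR ✗ → not eligible.
Parking Benefit — status part-time ✗ (requires seasonal or temporary) → not eligible.
Charitable Gift Match — status part-time ✗ (requires full-time or seasonal) → not eligible.
Wellness Stipend — status part-time ✓; service 130 days ≥ 2 months (≈60 days) ✓; 25 hrs/wk < 32 ✗ → not eligible.
Travel Insurance — status part-time ✗ (requires full-time or seasonal) → not eligible.

None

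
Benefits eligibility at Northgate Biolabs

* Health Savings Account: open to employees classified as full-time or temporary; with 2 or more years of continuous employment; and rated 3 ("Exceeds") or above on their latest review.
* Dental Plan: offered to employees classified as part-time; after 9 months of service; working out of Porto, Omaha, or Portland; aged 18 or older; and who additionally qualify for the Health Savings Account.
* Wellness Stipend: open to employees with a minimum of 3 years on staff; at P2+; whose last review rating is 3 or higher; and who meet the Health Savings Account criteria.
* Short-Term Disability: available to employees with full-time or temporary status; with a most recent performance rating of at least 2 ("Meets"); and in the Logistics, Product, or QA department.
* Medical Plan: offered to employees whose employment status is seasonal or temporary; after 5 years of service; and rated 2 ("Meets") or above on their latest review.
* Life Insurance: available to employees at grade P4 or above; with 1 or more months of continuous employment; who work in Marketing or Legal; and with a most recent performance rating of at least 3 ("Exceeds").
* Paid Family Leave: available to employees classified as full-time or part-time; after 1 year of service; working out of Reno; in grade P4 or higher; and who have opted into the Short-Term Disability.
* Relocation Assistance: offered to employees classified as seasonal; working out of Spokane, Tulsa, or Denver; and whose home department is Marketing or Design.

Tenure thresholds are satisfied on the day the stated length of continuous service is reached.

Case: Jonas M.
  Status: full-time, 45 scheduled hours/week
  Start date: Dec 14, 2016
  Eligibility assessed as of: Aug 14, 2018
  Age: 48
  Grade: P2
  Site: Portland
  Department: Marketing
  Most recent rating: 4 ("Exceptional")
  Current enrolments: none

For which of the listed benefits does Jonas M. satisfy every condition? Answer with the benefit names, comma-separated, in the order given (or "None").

Service from Dec 14, 2016 to Aug 14, 2018: 608 days.
Health Savings Account — status full-time ✓; service 608 days < 2 years (≈730 days) ✗ → not eligible.
Dental Plan — status full-time ✗ (requires part-time) → not eligible.
Wellness Stipend — service 608 days < 3 years (≈1095 days) ✗ → not eligible.
Short-Term Disability — status full-time ✓; rating 4 ≥ 2 ✓; dept Marketing ✗ → not eligible.
Medical Plan — status full-time ✗ (requires seasonal or temporary) → not eligible.
Life Insurance — grade P2 < P4 ✗ → not eligible.
Paid Family Leave — status full-time ✓; service 608 days ≥ 1 year (≈365 days) ✓; site Portland ✗ (not Reno) → not eligible.
Relocation Assistance — status full-time ✗ (requires seasonal) → not eligible.

None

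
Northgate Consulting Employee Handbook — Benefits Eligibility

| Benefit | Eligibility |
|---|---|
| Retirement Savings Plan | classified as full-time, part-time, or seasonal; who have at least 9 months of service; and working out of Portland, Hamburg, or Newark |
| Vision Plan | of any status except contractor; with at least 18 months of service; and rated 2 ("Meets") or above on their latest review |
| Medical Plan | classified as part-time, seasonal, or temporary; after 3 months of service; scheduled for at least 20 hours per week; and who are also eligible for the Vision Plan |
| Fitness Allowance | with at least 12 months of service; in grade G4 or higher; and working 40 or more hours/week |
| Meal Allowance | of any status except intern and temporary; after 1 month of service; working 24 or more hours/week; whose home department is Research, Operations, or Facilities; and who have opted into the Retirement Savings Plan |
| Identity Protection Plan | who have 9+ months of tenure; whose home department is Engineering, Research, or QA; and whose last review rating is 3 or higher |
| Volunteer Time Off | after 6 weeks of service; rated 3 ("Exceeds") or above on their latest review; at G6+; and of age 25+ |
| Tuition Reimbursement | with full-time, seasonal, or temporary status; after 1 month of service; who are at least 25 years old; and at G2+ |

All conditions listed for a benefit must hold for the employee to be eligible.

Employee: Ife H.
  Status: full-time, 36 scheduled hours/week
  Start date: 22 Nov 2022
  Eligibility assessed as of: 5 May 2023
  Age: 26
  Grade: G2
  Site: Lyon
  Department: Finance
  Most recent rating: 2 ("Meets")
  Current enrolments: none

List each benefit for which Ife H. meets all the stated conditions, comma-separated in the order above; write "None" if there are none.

Service from 22 Nov 2022 to 5 May 2023: 164 days.
Retirement Savings Plan — status full-time ✓; service 164 days < 9 months (≈270 days) ✗ → not eligible.
Vision Plan — status full-time ✓ (not excluded); service 164 days < 18 months (≈540 days) ✗ → not eligible.
Medical Plan — status full-time ✗ (requires part-time, seasonal, or temporary) → not eligible.
Fitness Allowance — service 164 days < 12 months (≈360 days) ✗ → not eligible.
Meal Allowance — status full-time ✓ (not excluded); service 164 days ≥ 1 month (≈30 days) ✓; 36 hrs/wk ≥ 24 ✓; dept Finance ✗ → not eligible.
Identity Protection Plan — service 164 days < 9 months (≈270 days) ✗ → not eligible.
Volunteer Time Off — service 164 days ≥ 6 weeks (≈42 days) ✓; rating 2 < 3 ✗ → not eligible.
Tuition Reimbursement — status full-time ✓; service 164 days ≥ 1 month (≈30 days) ✓; age 26 ≥ 25 ✓; grade G2 ≥ G2 ✓ → eligible.

Tuition Reimbursement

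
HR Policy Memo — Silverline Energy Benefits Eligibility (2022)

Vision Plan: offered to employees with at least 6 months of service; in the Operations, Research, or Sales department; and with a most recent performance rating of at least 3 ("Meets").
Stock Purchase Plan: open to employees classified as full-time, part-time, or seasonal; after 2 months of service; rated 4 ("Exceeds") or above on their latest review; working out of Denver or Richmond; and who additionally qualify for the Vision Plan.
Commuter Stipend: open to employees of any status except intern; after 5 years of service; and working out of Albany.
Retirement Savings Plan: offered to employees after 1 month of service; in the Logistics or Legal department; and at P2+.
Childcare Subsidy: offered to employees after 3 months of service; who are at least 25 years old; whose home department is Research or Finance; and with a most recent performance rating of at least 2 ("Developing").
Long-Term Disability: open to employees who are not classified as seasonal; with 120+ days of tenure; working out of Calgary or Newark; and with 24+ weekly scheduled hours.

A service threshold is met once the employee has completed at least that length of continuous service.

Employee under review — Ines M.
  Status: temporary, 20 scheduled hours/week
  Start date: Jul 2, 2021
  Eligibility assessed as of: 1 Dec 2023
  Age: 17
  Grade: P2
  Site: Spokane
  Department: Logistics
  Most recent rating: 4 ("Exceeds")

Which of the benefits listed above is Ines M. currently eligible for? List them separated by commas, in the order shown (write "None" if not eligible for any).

Retirement Savings Plan

Service from Jul 2, 2021 to 1 Dec 2023: 882 days.
Vision Plan — service 882 days ≥ 6 months (≈180 days) ✓; dept Logistics ✗ → not eligible.
Stock Purchase Plan — status temporary ✗ (requires full-time, part-time, or seasonal) → not eligible.
Commuter Stipend — status temporary ✓ (not excluded); service 882 days < 5 years (≈1825 days) ✗ → not eligible.
Retirement Savings Plan — service 882 days ≥ 1 month (≈30 days) ✓; dept Logistics ✓; grade P2 ≥ P2 ✓ → eligible.
Childcare Subsidy — service 882 days ≥ 3 months (≈90 days) ✓; age 17 < 25 ✗ → not eligible.
Long-Term Disability — status temporary ✓ (not excluded); service 882 days ≥ 120 days ✓; site Spokane ✗ (not Calgary or Newark) → not eligible.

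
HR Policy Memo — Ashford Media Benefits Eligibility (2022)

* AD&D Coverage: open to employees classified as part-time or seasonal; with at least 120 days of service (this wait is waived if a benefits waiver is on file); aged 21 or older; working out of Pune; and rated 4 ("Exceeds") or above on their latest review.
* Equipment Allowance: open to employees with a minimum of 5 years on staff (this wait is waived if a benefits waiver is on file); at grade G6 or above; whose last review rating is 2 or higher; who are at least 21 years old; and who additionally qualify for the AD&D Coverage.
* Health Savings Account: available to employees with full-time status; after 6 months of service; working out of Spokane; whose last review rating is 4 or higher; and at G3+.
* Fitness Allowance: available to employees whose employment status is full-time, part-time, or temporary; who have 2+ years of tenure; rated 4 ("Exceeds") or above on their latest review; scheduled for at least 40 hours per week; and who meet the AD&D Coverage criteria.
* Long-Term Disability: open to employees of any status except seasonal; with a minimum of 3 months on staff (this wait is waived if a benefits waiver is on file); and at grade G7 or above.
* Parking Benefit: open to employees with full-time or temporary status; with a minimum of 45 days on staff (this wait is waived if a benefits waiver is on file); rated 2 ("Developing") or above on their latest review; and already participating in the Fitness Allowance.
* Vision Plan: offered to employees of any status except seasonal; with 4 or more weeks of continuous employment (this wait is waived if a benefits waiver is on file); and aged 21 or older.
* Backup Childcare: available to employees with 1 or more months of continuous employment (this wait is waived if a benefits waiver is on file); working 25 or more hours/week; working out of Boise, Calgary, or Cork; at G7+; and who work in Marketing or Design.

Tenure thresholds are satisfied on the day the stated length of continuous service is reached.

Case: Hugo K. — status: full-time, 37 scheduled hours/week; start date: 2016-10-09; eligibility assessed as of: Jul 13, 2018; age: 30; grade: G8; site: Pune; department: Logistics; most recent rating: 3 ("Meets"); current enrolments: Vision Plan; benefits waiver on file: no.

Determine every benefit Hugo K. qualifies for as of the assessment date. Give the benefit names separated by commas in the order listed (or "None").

Long-Term Disability, Vision Plan

Service from 2016-10-09 to Jul 13, 2018: 642 days.
AD&D Coverage — status full-time ✗ (requires part-time or seasonal) → not eligible.
Equipment Allowance — no waiver, service 642 days < 5 years (≈1825 days) ✗ → not eligible.
Health Savings Account — status full-time ✓; service 642 days ≥ 6 months (≈180 days) ✓; site Pune ✗ (not Spokane) → not eligible.
Fitness Allowance — status full-time ✓; service 642 days < 2 years (≈730 days) ✗ → not eligible.
Long-Term Disability — status full-time ✓ (not excluded); no waiver, service 642 days ≥ 3 months (≈90 days) ✓; grade G8 ≥ G7 ✓ → eligible.
Parking Benefit — status full-time ✓; no waiver, service 642 days ≥ 45 days ✓; rating 3 ≥ 2 ✓; not enrolled in Fitness Allowance ✗ → not eligible.
Vision Plan — status full-time ✓ (not excluded); no waiver, service 642 days ≥ 4 weeks (≈28 days) ✓; age 30 ≥ 21 ✓ → eligible.
Backup Childcare — no waiver, service 642 days ≥ 1 month (≈30 days) ✓; 37 hrs/wk ≥ 25 ✓; site Pune ✗ (not Boise, Calgary, or Cork) → not eligible.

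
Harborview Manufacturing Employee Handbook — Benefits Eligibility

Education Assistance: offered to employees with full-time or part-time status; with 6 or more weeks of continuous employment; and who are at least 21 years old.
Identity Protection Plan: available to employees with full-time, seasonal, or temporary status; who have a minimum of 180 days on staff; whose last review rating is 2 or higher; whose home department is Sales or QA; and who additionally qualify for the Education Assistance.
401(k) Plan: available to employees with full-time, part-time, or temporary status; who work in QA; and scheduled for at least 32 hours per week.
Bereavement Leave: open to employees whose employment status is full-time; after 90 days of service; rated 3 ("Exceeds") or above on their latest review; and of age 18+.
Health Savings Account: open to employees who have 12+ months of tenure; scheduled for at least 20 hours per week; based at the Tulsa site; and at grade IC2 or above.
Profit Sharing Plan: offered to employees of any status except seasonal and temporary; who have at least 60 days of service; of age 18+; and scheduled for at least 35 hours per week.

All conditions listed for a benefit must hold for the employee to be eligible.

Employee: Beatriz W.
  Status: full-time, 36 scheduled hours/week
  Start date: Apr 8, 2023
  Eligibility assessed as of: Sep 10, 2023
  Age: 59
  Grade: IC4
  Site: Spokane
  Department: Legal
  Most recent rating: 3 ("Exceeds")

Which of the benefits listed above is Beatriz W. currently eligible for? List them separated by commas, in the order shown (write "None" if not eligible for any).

Education Assistance, Bereavement Leave, Profit Sharing Plan

Service from Apr 8, 2023 to Sep 10, 2023: 155 days.
Education Assistance — status full-time ✓; service 155 days ≥ 6 weeks (≈42 days) ✓; age 59 ≥ 21 ✓ → eligible.
Identity Protection Plan — status full-time ✓; service 155 days < 180 days ✗ → not eligible.
401(k) Plan — status full-time ✓; dept Legal ✗ → not eligible.
Bereavement Leave — status full-time ✓; service 155 days ≥ 90 days ✓; rating 3 ≥ 3 ✓; age 59 ≥ 18 ✓ → eligible.
Health Savings Account — service 155 days < 12 months (≈360 days) ✗ → not eligible.
Profit Sharing Plan — status full-time ✓ (not excluded); service 155 days ≥ 60 days ✓; age 59 ≥ 18 ✓; 36 hrs/wk ≥ 35 ✓ → eligible.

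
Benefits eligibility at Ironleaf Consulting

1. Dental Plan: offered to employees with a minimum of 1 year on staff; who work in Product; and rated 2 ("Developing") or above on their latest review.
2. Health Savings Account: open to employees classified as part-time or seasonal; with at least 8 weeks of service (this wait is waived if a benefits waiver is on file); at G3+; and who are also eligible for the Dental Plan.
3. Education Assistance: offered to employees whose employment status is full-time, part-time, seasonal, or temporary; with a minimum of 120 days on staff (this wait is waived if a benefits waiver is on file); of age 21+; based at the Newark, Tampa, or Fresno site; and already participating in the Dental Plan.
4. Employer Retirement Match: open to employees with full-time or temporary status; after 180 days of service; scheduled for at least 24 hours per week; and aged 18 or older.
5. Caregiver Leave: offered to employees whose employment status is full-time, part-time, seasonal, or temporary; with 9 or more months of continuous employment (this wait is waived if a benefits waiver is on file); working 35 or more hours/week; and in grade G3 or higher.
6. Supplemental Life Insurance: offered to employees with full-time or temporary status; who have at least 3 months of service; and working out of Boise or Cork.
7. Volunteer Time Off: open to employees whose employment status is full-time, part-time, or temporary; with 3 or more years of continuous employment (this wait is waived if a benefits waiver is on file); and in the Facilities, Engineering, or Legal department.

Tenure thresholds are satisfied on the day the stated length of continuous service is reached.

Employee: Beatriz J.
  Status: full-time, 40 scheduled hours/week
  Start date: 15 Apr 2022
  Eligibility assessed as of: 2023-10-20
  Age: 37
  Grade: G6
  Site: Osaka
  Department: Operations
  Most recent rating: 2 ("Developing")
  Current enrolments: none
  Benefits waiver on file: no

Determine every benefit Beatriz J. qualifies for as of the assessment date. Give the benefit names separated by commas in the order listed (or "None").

Employer Retirement Match, Caregiver Leave

Service from 15 Apr 2022 to 2023-10-20: 553 days.
Dental Plan — service 553 days ≥ 1 year (≈365 days) ✓; dept Operations ✗ → not eligible.
Health Savings Account — status full-time ✗ (requires part-time or seasonal) → not eligible.
Education Assistance — status full-time ✓; no waiver, service 553 days ≥ 120 days ✓; age 37 ≥ 21 ✓; site Osaka ✗ (not Newark, Tampa, or Fresno) → not eligible.
Employer Retirement Match — status full-time ✓; service 553 days ≥ 180 days ✓; 40 hrs/wk ≥ 24 ✓; age 37 ≥ 18 ✓ → eligible.
Caregiver Leave — status full-time ✓; no waiver, service 553 days ≥ 9 months (≈270 days) ✓; 40 hrs/wk ≥ 35 ✓; grade G6 ≥ G3 ✓ → eligible.
Supplemental Life Insurance — status full-time ✓; service 553 days ≥ 3 months (≈90 days) ✓; site Osaka ✗ (not Boise or Cork) → not eligible.
Volunteer Time Off — status full-time ✓; no waiver, service 553 days < 3 years (≈1095 days) ✗ → not eligible.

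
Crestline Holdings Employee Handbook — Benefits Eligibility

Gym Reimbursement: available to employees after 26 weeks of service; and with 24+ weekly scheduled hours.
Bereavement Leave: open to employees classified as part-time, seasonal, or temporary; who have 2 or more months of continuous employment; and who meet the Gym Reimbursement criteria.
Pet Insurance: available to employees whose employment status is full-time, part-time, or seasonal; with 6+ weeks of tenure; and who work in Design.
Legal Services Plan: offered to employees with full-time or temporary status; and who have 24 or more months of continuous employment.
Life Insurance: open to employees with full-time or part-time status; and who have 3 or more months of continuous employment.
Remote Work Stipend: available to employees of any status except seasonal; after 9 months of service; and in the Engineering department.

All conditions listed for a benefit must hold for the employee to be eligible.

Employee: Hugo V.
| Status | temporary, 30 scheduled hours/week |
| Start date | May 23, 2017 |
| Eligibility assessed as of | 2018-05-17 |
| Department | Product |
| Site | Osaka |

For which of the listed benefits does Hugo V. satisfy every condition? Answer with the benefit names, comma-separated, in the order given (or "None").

Gym Reimbursement, Bereavement Leave

Service from May 23, 2017 to 2018-05-17: 359 days.
Gym Reimbursement — service 359 days ≥ 26 weeks (≈182 days) ✓; 30 hrs/wk ≥ 24 ✓ → eligible.
Bereavement Leave — status temporary ✓; service 359 days ≥ 2 months (≈60 days) ✓; eligible for Gym Reimbursement ✓ → eligible.
Pet Insurance — status temporary ✗ (requires full-time, part-time, or seasonal) → not eligible.
Legal Services Plan — status temporary ✓; service 359 days < 24 months (≈720 days) ✗ → not eligible.
Life Insurance — status temporary ✗ (requires full-time or part-time) → not eligible.
Remote Work Stipend — status temporary ✓ (not excluded); service 359 days ≥ 9 months (≈270 days) ✓; dept Product ✗ → not eligible.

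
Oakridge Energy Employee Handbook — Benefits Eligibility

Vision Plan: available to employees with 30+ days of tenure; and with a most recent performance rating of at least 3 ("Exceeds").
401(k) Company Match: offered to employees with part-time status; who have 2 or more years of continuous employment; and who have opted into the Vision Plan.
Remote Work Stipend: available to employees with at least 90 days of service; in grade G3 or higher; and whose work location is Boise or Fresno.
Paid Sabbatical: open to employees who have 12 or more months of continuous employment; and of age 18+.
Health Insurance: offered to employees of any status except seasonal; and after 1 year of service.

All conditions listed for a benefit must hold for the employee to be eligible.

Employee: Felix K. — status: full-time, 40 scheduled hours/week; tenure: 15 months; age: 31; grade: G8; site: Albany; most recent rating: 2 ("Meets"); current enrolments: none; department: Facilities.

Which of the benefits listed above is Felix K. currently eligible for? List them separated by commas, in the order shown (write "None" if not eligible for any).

Paid Sabbatical, Health Insurance

Vision Plan — service 15 months ≥ 30 days ✓; rating 2 < 3 ✗ → not eligible.
401(k) Company Match — status full-time ✗ (requires part-time) → not eligible.
Remote Work Stipend — service 15 months ≥ 90 days ✓; grade G8 ≥ G3 ✓; site Albany ✗ (not Boise or Fresno) → not eligible.
Paid Sabbatical — service 15 months ≥ 12 months ✓; age 31 ≥ 18 ✓ → eligible.
Health Insurance — status full-time ✓ (not excluded); service 15 months ≥ 1 year (≈365 days) ✓ → eligible.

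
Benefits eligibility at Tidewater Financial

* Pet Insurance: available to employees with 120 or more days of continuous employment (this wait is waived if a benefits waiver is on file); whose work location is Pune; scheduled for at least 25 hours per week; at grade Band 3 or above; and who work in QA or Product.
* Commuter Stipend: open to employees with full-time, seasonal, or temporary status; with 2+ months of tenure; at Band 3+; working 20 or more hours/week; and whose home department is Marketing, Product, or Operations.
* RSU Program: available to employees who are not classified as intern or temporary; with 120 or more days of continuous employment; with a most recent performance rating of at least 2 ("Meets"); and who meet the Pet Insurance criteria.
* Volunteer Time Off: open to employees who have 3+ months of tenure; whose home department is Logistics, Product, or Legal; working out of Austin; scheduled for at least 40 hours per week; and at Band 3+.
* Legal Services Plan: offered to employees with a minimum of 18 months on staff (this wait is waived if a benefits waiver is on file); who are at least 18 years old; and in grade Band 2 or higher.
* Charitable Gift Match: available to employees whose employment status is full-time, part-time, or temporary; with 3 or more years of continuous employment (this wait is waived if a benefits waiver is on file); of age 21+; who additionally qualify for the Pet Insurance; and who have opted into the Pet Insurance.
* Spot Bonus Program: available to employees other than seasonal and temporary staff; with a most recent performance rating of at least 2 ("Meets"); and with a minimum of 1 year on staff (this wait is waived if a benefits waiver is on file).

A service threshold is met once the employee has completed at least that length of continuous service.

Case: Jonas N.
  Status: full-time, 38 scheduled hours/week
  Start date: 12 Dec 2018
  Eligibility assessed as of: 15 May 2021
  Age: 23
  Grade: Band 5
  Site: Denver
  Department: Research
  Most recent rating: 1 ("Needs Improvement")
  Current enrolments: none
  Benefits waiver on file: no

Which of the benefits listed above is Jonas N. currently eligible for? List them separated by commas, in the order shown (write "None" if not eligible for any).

Legal Services Plan

Service from 12 Dec 2018 to 15 May 2021: 885 days.
Pet Insurance — no waiver, service 885 days ≥ 120 days ✓; site Denver ✗ (not Pune) → not eligible.
Commuter Stipend — status full-time ✓; service 885 days ≥ 2 months (≈60 days) ✓; grade Band 5 ≥ Band 3 ✓; 38 hrs/wk ≥ 20 ✓; dept Research ✗ → not eligible.
RSU Program — status full-time ✓ (not excluded); service 885 days ≥ 120 days ✓; rating 1 < 2 ✗ → not eligible.
Volunteer Time Off — service 885 days ≥ 3 months (≈90 days) ✓; dept Research ✗ → not eligible.
Legal Services Plan — no waiver, service 885 days ≥ 18 months (≈540 days) ✓; age 23 ≥ 18 ✓; grade Band 5 ≥ Band 2 ✓ → eligible.
Charitable Gift Match — status full-time ✓; no waiver, service 885 days < 3 years (≈1095 days) ✗ → not eligible.
Spot Bonus Program — status full-time ✓ (not excluded); rating 1 < 2 ✗ → not eligible.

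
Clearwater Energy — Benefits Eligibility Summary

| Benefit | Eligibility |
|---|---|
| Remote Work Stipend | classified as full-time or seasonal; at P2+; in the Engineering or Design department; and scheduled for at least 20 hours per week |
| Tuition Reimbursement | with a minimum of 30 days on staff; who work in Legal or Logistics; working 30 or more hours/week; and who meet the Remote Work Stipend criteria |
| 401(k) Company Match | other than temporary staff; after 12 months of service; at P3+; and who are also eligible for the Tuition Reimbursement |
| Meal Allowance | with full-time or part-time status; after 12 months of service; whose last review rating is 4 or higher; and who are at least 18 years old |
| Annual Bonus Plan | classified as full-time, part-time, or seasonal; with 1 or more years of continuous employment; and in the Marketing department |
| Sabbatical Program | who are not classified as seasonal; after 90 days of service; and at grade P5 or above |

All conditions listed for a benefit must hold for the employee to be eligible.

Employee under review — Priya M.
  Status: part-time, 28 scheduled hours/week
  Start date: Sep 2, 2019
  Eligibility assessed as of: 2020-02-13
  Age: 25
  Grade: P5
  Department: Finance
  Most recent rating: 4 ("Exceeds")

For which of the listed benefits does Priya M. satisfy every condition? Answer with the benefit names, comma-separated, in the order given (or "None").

Service from Sep 2, 2019 to 2020-02-13: 164 days.
Remote Work Stipend — status part-time ✗ (requires full-time or seasonal) → not eligible.
Tuition Reimbursement — service 164 days ≥ 30 days ✓; dept Finance ✗ → not eligible.
401(k) Company Match — status part-time ✓ (not excluded); service 164 days < 12 months (≈360 days) ✗ → not eligible.
Meal Allowance — status part-time ✓; service 164 days < 12 months (≈360 days) ✗ → not eligible.
Annual Bonus Plan — status part-time ✓; service 164 days < 1 year (≈365 days) ✗ → not eligible.
Sabbatical Program — status part-time ✓ (not excluded); service 164 days ≥ 90 days ✓; grade P5 ≥ P5 ✓ → eligible.

Sabbatical Program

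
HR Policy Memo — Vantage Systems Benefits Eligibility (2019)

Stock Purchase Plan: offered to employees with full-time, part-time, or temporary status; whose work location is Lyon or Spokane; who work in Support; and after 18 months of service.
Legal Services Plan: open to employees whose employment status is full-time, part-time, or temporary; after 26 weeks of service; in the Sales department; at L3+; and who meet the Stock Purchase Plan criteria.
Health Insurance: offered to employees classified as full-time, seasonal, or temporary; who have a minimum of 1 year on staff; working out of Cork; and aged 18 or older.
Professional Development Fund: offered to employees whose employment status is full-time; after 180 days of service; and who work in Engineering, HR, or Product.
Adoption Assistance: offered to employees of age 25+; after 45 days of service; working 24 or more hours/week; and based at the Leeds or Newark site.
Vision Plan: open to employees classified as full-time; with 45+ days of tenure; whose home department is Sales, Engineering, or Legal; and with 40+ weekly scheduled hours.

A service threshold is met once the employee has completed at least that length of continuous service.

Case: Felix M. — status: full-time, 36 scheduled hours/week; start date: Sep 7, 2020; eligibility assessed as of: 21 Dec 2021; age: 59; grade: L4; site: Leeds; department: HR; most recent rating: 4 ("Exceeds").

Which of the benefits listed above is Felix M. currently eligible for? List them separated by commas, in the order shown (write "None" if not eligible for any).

Service from Sep 7, 2020 to 21 Dec 2021: 470 days.
Stock Purchase Plan — status full-time ✓; site Leeds ✗ (not Lyon or Spokane) → not eligible.
Legal Services Plan — status full-time ✓; service 470 days ≥ 26 weeks (≈182 days) ✓; dept HR ✗ → not eligible.
Health Insurance — status full-time ✓; service 470 days ≥ 1 year (≈365 days) ✓; site Leeds ✗ (not Cork) → not eligible.
Professional Development Fund — status full-time ✓; service 470 days ≥ 180 days ✓; dept HR ✓ → eligible.
Adoption Assistance — age 59 ≥ 25 ✓; service 470 days ≥ 45 days ✓; 36 hrs/wk ≥ 24 ✓; site Leeds ✓ → eligible.
Vision Plan — status full-time ✓; service 470 days ≥ 45 days ✓; dept HR ✗ → not eligible.

Professional Development Fund, Adoption Assistance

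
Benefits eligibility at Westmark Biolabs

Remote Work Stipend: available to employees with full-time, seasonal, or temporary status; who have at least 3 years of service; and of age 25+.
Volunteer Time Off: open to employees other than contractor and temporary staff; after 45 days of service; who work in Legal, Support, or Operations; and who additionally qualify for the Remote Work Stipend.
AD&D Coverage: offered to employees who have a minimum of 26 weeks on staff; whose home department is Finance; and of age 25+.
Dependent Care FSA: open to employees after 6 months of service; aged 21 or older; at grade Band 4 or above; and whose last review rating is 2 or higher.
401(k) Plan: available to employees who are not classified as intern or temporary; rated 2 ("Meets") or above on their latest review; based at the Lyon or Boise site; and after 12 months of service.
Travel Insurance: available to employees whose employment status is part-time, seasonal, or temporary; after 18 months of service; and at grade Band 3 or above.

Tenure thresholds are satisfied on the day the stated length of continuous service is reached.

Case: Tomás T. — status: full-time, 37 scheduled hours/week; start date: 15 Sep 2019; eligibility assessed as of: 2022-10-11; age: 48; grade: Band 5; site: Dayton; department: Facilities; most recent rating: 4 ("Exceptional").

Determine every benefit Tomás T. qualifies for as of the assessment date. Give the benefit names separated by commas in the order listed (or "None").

Remote Work Stipend, Dependent Care FSA

Service from 15 Sep 2019 to 2022-10-11: 1122 days.
Remote Work Stipend — status full-time ✓; service 1122 days ≥ 3 years (≈1095 days) ✓; age 48 ≥ 25 ✓ → eligible.
Volunteer Time Off — status full-time ✓ (not excluded); service 1122 days ≥ 45 days ✓; dept Facilities ✗ → not eligible.
AD&D Coverage — service 1122 days ≥ 26 weeks (≈182 days) ✓; dept Facilities ✗ → not eligible.
Dependent Care FSA — service 1122 days ≥ 6 months (≈180 days) ✓; age 48 ≥ 21 ✓; grade Band 5 ≥ Band 4 ✓; rating 4 ≥ 2 ✓ → eligible.
401(k) Plan — status full-time ✓ (not excluded); rating 4 ≥ 2 ✓; site Dayton ✗ (not Lyon or Boise) → not eligible.
Travel Insurance — status full-time ✗ (requires part-time, seasonal, or temporary) → not eligible.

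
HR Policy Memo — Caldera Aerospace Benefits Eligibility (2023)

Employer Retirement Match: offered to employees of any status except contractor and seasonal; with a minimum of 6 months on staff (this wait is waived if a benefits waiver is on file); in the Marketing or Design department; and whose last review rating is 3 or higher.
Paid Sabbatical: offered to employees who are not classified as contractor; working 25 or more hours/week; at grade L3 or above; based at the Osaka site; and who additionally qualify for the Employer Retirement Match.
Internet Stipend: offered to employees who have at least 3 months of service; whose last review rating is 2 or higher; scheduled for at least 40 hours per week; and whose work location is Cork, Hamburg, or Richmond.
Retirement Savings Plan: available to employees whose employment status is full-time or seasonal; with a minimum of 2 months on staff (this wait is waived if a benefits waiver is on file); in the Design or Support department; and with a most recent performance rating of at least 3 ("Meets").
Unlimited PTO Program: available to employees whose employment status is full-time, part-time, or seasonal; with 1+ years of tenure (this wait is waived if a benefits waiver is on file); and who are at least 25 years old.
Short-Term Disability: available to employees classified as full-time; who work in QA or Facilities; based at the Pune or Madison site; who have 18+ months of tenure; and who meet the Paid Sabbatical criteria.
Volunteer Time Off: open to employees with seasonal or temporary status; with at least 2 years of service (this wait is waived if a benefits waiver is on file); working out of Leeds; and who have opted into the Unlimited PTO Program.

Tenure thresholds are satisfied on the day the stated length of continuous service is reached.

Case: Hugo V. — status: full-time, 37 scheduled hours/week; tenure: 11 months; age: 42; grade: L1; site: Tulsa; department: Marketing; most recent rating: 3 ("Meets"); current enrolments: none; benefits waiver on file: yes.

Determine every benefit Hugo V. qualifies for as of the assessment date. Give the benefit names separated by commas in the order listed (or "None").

Employer Retirement Match, Unlimited PTO Program

Employer Retirement Match — status full-time ✓ (not excluded); benefits waiver on file ✓; dept Marketing ✓; rating 3 ≥ 3 ✓ → eligible.
Paid Sabbatical — status full-time ✓ (not excluded); 37 hrs/wk ≥ 25 ✓; grade L1 < L3 ✗ → not eligible.
Internet Stipend — service 11 months ≥ 3 months ✓; rating 3 ≥ 2 ✓; 37 hrs/wk < 40 ✗ → not eligible.
Retirement Savings Plan — status full-time ✓; benefits waiver on file ✓; dept Marketing ✗ → not eligible.
Unlimited PTO Program — status full-time ✓; benefits waiver on file ✓; age 42 ≥ 25 ✓ → eligible.
Short-Term Disability — status full-time ✓; dept Marketing ✗ → not eligible.
Volunteer Time Off — status full-time ✗ (requires seasonal or temporary) → not eligible.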